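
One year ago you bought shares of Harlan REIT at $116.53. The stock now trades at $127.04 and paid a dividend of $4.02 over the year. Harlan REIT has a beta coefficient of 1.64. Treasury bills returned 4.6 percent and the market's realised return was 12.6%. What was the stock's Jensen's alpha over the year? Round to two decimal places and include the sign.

-5.25%

Realised HPR = (P1 + D1 − P0) / P0 = (127.04 + 4.02 − 116.53) / 116.53 = 14.53 / 116.53 = 12.4689%
MRP = 12.6% − 4.6% = 8.00%
CAPM required = R_f + β·MRP = 4.6% + 1.64 × 8.0% = 17.7200%
α = realised − required = 12.4689% − 17.7200% = -5.25%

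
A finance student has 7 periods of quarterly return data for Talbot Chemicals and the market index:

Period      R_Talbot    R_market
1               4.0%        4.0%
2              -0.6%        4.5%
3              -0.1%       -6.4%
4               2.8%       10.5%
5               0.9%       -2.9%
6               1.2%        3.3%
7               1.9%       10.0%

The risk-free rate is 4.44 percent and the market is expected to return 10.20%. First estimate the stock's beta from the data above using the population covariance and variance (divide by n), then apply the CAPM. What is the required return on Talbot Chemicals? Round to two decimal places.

5.20%

Mean R_i = (4.0 − 0.6 − 0.1 + 2.8 + 0.9 + 1.2 + 1.9) / 7 = 1.4429%
Mean R_m = (4.0 + 4.5 − 6.4 + 10.5 − 2.9 + 3.3 + 10.0) / 7 = 3.2857%
Σ(R_i − R̄_i)(R_m − R̄_m) = 30.5043  ⇒  Cov = 30.5043 / 7 = 4.3578
Σ(R_m − R̄_m)² = 231.1886  ⇒  Var(R_m) = 231.1886 / 7 = 33.0269
β = Cov / Var(R_m) = 4.3578 / 33.0269 = 0.1319
MRP = 10.20% − 4.44% = 5.76%
E(R) = R_f + β × MRP = 4.44% + 0.1319 × 5.76% = 5.20%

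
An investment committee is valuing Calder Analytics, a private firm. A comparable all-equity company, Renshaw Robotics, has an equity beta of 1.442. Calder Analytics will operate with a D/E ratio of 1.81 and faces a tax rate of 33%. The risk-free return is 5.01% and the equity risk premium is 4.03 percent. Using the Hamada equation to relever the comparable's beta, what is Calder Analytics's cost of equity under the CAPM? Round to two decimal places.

17.87%

β_L = β_U × [1 + (1 − t)(D/E)] = 1.442 × [1 + (1 − 0.33) × 1.81]
    = 1.442 × [1 + 0.67 × 1.81] = 1.442 × 2.2127 = 3.1907
E(R) = R_f + β_L × MRP = 5.01% + 3.1907 × 4.03% = 17.87%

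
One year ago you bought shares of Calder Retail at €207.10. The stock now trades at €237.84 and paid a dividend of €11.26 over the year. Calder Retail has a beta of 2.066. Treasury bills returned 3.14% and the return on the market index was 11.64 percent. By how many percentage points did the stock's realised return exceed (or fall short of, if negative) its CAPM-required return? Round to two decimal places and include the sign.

Realised HPR = (P1 + D1 − P0) / P0 = (237.84 + 11.26 − 207.10) / 207.10 = 42.00 / 207.10 = 20.2801%
MRP = 11.64% − 3.14% = 8.50%
CAPM required = R_f + β·MRP = 3.14% + 2.066 × 8.50% = 20.70100%
α = realised − required = 20.2801% − 20.70100% = -0.42%

-0.42%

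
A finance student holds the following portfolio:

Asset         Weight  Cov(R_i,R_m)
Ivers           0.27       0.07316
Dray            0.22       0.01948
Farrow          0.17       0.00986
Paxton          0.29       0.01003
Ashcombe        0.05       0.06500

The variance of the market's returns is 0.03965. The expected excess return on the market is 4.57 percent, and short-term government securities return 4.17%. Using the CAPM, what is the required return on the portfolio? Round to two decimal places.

7.84%

β_Ivers = 0.07316 / 0.03965 = 1.8451
β_Dray = 0.01948 / 0.03965 = 0.4913
β_Farrow = 0.00986 / 0.03965 = 0.2487
β_Paxton = 0.01003 / 0.03965 = 0.2530
β_Ashcombe = 0.06500 / 0.03965 = 1.6393
β_P = Σ w_i β_i = 0.27×1.8451 + 0.22×0.4913 + 0.17×0.2487 + 0.29×0.2530 + 0.05×1.6393 = 0.8039
E(R_P) = R_f + β_P × MRP = 4.17% + 0.8039 × 4.57% = 7.84%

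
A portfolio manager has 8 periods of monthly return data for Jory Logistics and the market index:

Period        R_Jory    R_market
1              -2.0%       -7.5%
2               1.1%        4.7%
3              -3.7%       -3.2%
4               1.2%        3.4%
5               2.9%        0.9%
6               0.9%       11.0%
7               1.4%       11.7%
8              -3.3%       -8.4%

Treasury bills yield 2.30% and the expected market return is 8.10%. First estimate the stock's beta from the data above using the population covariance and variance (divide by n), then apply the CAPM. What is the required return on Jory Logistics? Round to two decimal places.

Mean R_i = (-2.0 + 1.1 − 3.7 + 1.2 + 2.9 + 0.9 + 1.4 − 3.3) / 8 = -0.1875%
Mean R_m = (-7.5 + 4.7 − 3.2 + 3.4 + 0.9 + 11.0 + 11.7 − 8.4) / 8 = 1.5750%
Σ(R_i − R̄_i)(R_m − R̄_m) = 95.0625  ⇒  Cov = 95.0625 / 8 = 11.8828
Σ(R_m − R̄_m)² = 409.5550  ⇒  Var(R_m) = 409.5550 / 8 = 51.1944
β = Cov / Var(R_m) = 11.8828 / 51.1944 = 0.2321
MRP = 8.10% − 2.30% = 5.80%
E(R) = R_f + β × MRP = 2.30% + 0.2321 × 5.80% = 3.65%

3.65%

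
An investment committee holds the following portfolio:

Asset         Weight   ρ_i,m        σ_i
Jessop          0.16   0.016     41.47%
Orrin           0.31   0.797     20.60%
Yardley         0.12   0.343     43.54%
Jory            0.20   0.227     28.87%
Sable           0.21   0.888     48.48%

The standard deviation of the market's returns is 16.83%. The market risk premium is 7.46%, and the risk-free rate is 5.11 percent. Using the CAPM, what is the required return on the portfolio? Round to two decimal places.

12.80%

β_Jessop = 0.016 × 41.47% / 16.83% = 0.0394
β_Orrin = 0.797 × 20.60% / 16.83% = 0.9755
β_Yardley = 0.343 × 43.54% / 16.83% = 0.8874
β_Jory = 0.227 × 28.87% / 16.83% = 0.3894
β_Sable = 0.888 × 48.48% / 16.83% = 2.5579
β_P = Σ w_i β_i = 0.16×0.0394 + 0.31×0.9755 + 0.12×0.8874 + 0.20×0.3894 + 0.21×2.5579 = 1.0302
E(R_P) = R_f + β_P × MRP = 5.11% + 1.0302 × 7.46% = 12.80%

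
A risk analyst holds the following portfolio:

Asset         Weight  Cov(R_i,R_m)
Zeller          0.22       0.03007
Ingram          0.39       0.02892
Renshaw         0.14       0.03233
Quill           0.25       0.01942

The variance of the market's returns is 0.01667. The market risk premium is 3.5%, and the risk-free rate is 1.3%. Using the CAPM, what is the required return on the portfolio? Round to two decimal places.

7.03%

β_Zeller = 0.03007 / 0.01667 = 1.8038
β_Ingram = 0.02892 / 0.01667 = 1.7349
β_Renshaw = 0.03233 / 0.01667 = 1.9394
β_Quill = 0.01942 / 0.01667 = 1.1650
β_P = Σ w_i β_i = 0.22×1.8038 + 0.39×1.7349 + 0.14×1.9394 + 0.25×1.1650 = 1.6362
E(R_P) = R_f + β_P × MRP = 1.3% + 1.6362 × 3.5% = 7.03%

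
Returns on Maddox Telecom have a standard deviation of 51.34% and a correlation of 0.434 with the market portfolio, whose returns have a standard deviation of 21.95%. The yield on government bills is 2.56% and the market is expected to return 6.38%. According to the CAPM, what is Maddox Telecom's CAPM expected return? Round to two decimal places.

β = ρ × σ_i / σ_m = 0.434 × 51.34% / 21.95% = 1.0151
MRP = 6.38% − 2.56% = 3.82%
E(R) = 2.56% + 1.0151 × 3.82% = 6.44%

6.44%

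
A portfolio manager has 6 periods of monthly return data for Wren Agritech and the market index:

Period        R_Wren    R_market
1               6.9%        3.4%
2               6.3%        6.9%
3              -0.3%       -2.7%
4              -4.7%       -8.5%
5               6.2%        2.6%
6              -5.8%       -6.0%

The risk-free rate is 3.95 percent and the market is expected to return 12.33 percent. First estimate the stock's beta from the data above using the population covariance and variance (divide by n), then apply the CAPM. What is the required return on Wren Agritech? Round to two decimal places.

Mean R_i = (6.9 + 6.3 − 0.3 − 4.7 + 6.2 − 5.8) / 6 = 1.4333%
Mean R_m = (3.4 + 6.9 − 2.7 − 8.5 + 2.6 − 6.0) / 6 = -0.7167%
Σ(R_i − R̄_i)(R_m − R̄_m) = 164.7733  ⇒  Cov = 164.7733 / 6 = 27.4622
Σ(R_m − R̄_m)² = 178.3883  ⇒  Var(R_m) = 178.3883 / 6 = 29.7314
β = Cov / Var(R_m) = 27.4622 / 29.7314 = 0.9237
MRP = 12.33% − 3.95% = 8.38%
E(R) = R_f + β × MRP = 3.95% + 0.9237 × 8.38% = 11.69%

11.69%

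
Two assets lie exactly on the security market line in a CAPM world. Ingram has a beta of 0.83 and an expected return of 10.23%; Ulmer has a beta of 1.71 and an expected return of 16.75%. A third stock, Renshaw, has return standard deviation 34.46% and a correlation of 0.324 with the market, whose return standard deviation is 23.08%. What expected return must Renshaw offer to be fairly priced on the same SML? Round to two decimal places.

7.66%

MRP = (16.75% − 10.23%) / (1.71 − 0.83) = 7.4091%
R_f = 10.23% − 0.83 × 7.4091% = 4.0804%
β_Renshaw = ρ·σ_i/σ_m = 0.324 × 34.46 / 23.08 = 0.4838
E(R_Renshaw) = R_f + β × MRP = 4.0804% + 0.4838 × 7.4091% = 7.66%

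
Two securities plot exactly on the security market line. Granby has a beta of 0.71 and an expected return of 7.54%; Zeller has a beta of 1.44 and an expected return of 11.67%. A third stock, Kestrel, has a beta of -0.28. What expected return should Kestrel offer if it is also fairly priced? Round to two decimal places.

MRP (SML slope) = (11.67% − 7.54%) / (1.44 − 0.71) = 4.13% / 0.73 = 5.6575%
R_f (intercept) = 7.54% − 0.71 × 5.6575% = 3.5232%
E(R_Kestrel) = R_f + β × MRP = 3.5232% + -0.28 × 5.6575% = 1.94%

1.94%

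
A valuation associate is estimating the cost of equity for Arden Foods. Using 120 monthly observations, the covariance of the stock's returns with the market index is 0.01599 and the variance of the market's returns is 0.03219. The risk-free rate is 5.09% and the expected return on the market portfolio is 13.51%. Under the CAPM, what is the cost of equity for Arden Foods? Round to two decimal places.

β = Cov(R_i, R_m) / Var(R_m) = 0.01599 / 0.03219 = 0.4967
MRP = 13.51% − 5.09% = 8.42%
E(R) = R_f + β × MRP = 5.09% + 0.4967 × 8.42% = 9.27%

9.27%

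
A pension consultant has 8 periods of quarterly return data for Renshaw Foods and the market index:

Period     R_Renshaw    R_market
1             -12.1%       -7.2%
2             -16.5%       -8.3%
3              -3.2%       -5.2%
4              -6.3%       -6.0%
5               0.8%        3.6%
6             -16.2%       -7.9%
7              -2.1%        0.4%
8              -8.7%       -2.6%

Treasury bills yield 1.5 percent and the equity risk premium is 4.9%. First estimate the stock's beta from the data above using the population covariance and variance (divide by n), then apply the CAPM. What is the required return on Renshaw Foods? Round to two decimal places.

7.78%

Mean R_i = (-12.1 − 16.5 − 3.2 − 6.3 + 0.8 − 16.2 − 2.1 − 8.7) / 8 = -8.0375%
Mean R_m = (-7.2 − 8.3 − 5.2 − 6.0 + 3.6 − 7.9 + 0.4 − 2.6) / 8 = -4.1500%
Σ(R_i − R̄_i)(R_m − R̄_m) = 164.3050  ⇒  Cov = 164.3050 / 8 = 20.5381
Σ(R_m − R̄_m)² = 128.2800  ⇒  Var(R_m) = 128.2800 / 8 = 16.0350
β = Cov / Var(R_m) = 20.5381 / 16.0350 = 1.2808
E(R) = R_f + β × MRP = 1.5% + 1.2808 × 4.9% = 7.78%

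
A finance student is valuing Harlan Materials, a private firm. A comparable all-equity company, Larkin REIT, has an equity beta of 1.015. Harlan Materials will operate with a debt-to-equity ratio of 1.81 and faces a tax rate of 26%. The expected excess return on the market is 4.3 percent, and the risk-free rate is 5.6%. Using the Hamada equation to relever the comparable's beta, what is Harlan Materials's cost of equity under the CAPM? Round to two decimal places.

β_L = β_U × [1 + (1 − t)(D/E)] = 1.015 × [1 + (1 − 0.26) × 1.81]
    = 1.015 × [1 + 0.74 × 1.81] = 1.015 × 2.3394 = 2.3745
E(R) = R_f + β_L × MRP = 5.6% + 2.3745 × 4.3% = 15.81%

15.81%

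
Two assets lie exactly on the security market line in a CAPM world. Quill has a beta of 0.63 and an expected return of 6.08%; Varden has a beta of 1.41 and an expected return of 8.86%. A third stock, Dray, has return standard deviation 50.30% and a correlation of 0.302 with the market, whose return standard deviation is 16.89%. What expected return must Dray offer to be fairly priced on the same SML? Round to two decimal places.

MRP = (8.86% − 6.08%) / (1.41 − 0.63) = 3.5641%
R_f = 6.08% − 0.63 × 3.5641% = 3.8346%
β_Dray = ρ·σ_i/σ_m = 0.302 × 50.30 / 16.89 = 0.8994
E(R_Dray) = R_f + β × MRP = 3.8346% + 0.8994 × 3.5641% = 7.04%

7.04%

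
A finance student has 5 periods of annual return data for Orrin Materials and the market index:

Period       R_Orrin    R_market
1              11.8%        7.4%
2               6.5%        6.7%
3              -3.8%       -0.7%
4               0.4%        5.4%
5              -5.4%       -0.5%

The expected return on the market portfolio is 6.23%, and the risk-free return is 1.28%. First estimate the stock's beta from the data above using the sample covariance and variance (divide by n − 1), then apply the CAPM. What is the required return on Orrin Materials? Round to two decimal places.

9.48%

Mean R_i = (11.8 + 6.5 − 3.8 + 0.4 − 5.4) / 5 = 1.9000%
Mean R_m = (7.4 + 6.7 − 0.7 + 5.4 − 0.5) / 5 = 3.6600%
Σ(R_i − R̄_i)(R_m − R̄_m) = 103.6200  ⇒  Cov = 103.6200 / 4 = 25.9050
Σ(R_m − R̄_m)² = 62.5720  ⇒  Var(R_m) = 62.5720 / 4 = 15.6430
β = Cov / Var(R_m) = 25.9050 / 15.6430 = 1.6560
MRP = 6.23% − 1.28% = 4.95%
E(R) = R_f + β × MRP = 1.28% + 1.6560 × 4.95% = 9.48%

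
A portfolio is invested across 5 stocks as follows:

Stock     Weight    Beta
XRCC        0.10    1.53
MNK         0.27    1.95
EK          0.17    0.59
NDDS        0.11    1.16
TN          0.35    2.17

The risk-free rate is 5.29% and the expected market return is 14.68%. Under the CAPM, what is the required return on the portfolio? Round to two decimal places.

β_P = Σ w_i β_i = 0.10×1.53 + 0.27×1.95 + 0.17×0.59 + 0.11×1.16 + 0.35×2.17 = 1.6669
MRP = 14.68% − 5.29% = 9.39%
E(R_P) = R_f + β_P × MRP = 5.29% + 1.6669 × 9.39% = 20.94%

20.94%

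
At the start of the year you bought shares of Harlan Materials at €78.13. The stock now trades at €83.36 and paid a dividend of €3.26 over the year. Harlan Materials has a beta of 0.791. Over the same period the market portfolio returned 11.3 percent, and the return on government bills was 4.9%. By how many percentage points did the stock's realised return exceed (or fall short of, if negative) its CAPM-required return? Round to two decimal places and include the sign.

Realised HPR = (P1 + D1 − P0) / P0 = (83.36 + 3.26 − 78.13) / 78.13 = 8.49 / 78.13 = 10.8665%
MRP = 11.3% − 4.9% = 6.40%
CAPM required = R_f + β·MRP = 4.9% + 0.791 × 6.4% = 9.9624%
α = realised − required = 10.8665% − 9.9624% = +0.90%

+0.90%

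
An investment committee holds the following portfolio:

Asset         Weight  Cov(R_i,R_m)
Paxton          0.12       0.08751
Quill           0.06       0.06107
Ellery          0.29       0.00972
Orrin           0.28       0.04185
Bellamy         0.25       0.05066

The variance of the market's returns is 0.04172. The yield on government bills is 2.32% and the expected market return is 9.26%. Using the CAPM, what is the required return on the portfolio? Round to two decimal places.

9.20%

β_Paxton = 0.08751 / 0.04172 = 2.0976
β_Quill = 0.06107 / 0.04172 = 1.4638
β_Ellery = 0.00972 / 0.04172 = 0.2330
β_Orrin = 0.04185 / 0.04172 = 1.0031
β_Bellamy = 0.05066 / 0.04172 = 1.2143
β_P = Σ w_i β_i = 0.12×2.0976 + 0.06×1.4638 + 0.29×0.2330 + 0.28×1.0031 + 0.25×1.2143 = 0.9916
MRP = 9.26% − 2.32% = 6.94%
E(R_P) = R_f + β_P × MRP = 2.32% + 0.9916 × 6.94% = 9.20%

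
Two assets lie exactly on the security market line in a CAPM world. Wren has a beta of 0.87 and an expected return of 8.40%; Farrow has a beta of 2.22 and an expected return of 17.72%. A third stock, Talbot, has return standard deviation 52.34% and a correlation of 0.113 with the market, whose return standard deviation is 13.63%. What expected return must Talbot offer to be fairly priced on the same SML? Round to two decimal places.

MRP = (17.72% − 8.40%) / (2.22 − 0.87) = 6.9037%
R_f = 8.40% − 0.87 × 6.9037% = 2.3938%
β_Talbot = ρ·σ_i/σ_m = 0.113 × 52.34 / 13.63 = 0.4339
E(R_Talbot) = R_f + β × MRP = 2.3938% + 0.4339 × 6.9037% = 5.39%

5.39%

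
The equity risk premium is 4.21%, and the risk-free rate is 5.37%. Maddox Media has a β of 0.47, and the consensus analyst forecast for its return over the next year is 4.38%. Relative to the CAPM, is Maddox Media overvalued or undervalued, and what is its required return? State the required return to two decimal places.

Required return = R_f + β·MRP = 5.37% + 0.47 × 4.21% = 7.35%
Forecast 4.38% < required 7.35% → the stock plots below the SML → overvalued.

Overvalued; required return 7.35%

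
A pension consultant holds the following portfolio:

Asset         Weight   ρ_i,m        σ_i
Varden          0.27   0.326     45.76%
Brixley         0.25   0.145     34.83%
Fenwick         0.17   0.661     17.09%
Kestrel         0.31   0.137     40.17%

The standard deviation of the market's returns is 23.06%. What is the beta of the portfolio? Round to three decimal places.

0.387

β_Varden = 0.326 × 45.76% / 23.06% = 0.6469
β_Brixley = 0.145 × 34.83% / 23.06% = 0.2190
β_Fenwick = 0.661 × 17.09% / 23.06% = 0.4899
β_Kestrel = 0.137 × 40.17% / 23.06% = 0.2387
β_P = Σ w_i β_i = 0.27×0.6469 + 0.25×0.2190 + 0.17×0.4899 + 0.31×0.2387 = 0.3867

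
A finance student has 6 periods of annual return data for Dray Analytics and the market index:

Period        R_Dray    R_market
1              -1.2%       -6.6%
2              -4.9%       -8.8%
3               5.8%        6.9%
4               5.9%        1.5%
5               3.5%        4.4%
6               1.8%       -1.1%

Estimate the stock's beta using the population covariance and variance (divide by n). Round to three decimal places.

Mean R_i = (-1.2 − 4.9 + 5.8 + 5.9 + 3.5 + 1.8) / 6 = 1.8167%
Mean R_m = (-6.6 − 8.8 + 6.9 + 1.5 + 4.4 − 1.1) / 6 = -0.6167%
Σ(R_i − R̄_i)(R_m − R̄_m) = 120.0517  ⇒  Cov = 120.0517 / 6 = 20.0086
Σ(R_m − R̄_m)² = 189.1483  ⇒  Var(R_m) = 189.1483 / 6 = 31.5247
β = Cov / Var(R_m) = 20.0086 / 31.5247 = 0.6347

0.635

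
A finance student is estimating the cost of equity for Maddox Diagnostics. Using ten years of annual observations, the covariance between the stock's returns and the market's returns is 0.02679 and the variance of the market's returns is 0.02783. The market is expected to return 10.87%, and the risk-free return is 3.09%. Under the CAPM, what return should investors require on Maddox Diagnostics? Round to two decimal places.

β = Cov(R_i, R_m) / Var(R_m) = 0.02679 / 0.02783 = 0.9626
MRP = 10.87% − 3.09% = 7.78%
E(R) = R_f + β × MRP = 3.09% + 0.9626 × 7.78% = 10.58%

10.58%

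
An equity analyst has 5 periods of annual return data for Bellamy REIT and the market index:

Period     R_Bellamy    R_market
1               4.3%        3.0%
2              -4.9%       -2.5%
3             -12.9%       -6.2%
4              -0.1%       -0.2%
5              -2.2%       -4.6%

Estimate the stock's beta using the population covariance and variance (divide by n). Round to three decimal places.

Mean R_i = (4.3 − 4.9 − 12.9 − 0.1 − 2.2) / 5 = -3.1600%
Mean R_m = (3.0 − 2.5 − 6.2 − 0.2 − 4.6) / 5 = -2.1000%
Σ(R_i − R̄_i)(R_m − R̄_m) = 82.0900  ⇒  Cov = 82.0900 / 5 = 16.4180
Σ(R_m − R̄_m)² = 52.8400  ⇒  Var(R_m) = 52.8400 / 5 = 10.5680
β = Cov / Var(R_m) = 16.4180 / 10.5680 = 1.5536

1.554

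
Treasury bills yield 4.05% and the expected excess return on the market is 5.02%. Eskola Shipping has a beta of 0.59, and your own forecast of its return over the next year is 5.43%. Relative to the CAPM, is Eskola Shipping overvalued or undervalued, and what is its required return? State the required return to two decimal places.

Overvalued; required return 7.01%

Required return = R_f + β·MRP = 4.05% + 0.59 × 5.02% = 7.01%
Forecast 5.43% < required 7.01% → the stock plots below the SML → overvalued.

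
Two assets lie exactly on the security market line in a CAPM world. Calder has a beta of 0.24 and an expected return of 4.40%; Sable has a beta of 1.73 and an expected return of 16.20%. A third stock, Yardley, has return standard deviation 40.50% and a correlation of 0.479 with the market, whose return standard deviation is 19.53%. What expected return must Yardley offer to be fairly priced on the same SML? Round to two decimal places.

MRP = (16.20% − 4.40%) / (1.73 − 0.24) = 7.9195%
R_f = 4.40% − 0.24 × 7.9195% = 2.4993%
β_Yardley = ρ·σ_i/σ_m = 0.479 × 40.50 / 19.53 = 0.9933
E(R_Yardley) = R_f + β × MRP = 2.4993% + 0.9933 × 7.9195% = 10.37%

10.37%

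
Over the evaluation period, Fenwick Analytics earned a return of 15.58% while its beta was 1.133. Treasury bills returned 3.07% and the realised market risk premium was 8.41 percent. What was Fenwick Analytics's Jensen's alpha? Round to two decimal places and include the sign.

+2.98%

CAPM benchmark = R_f + β(R_m − R_f) = 3.07% + 1.133 × 8.41% = 12.59853%
α = actual − benchmark = 15.58% − 12.59853% = +2.98%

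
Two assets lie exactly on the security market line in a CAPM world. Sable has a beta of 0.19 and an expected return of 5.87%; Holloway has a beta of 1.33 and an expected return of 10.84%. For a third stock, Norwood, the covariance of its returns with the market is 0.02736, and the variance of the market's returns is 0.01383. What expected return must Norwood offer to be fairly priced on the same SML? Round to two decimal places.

MRP = (10.84% − 5.87%) / (1.33 − 0.19) = 4.3596%
R_f = 5.87% − 0.19 × 4.3596% = 5.0417%
β_Norwood = Cov / Var(R_m) = 0.02736 / 0.01383 = 1.9783
E(R_Norwood) = R_f + β × MRP = 5.0417% + 1.9783 × 4.3596% = 13.67%

13.67%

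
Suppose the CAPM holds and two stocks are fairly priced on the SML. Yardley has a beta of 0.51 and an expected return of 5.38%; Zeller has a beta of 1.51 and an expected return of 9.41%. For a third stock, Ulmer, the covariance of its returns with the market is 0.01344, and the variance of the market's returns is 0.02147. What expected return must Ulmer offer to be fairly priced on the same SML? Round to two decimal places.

MRP = (9.41% − 5.38%) / (1.51 − 0.51) = 4.0300%
R_f = 5.38% − 0.51 × 4.0300% = 3.3247%
β_Ulmer = Cov / Var(R_m) = 0.01344 / 0.02147 = 0.6260
E(R_Ulmer) = R_f + β × MRP = 3.3247% + 0.6260 × 4.0300% = 5.85%

5.85%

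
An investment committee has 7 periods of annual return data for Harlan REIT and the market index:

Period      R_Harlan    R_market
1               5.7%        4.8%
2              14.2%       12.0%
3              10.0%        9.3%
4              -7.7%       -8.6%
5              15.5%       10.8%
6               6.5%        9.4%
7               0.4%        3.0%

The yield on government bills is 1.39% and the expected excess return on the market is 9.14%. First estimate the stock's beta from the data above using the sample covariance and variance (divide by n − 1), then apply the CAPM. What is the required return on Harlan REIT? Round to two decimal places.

Mean R_i = (5.7 + 14.2 + 10.0 − 7.7 + 15.5 + 6.5 + 0.4) / 7 = 6.3714%
Mean R_m = (4.8 + 12.0 + 9.3 − 8.6 + 10.8 + 9.4 + 3.0) / 7 = 5.8143%
Σ(R_i − R̄_i)(R_m − R̄_m) = 327.3629  ⇒  Cov = 327.3629 / 6 = 54.5605
Σ(R_m − R̄_m)² = 304.8486  ⇒  Var(R_m) = 304.8486 / 6 = 50.8081
β = Cov / Var(R_m) = 54.5605 / 50.8081 = 1.0739
E(R) = R_f + β × MRP = 1.39% + 1.0739 × 9.14% = 11.21%

11.21%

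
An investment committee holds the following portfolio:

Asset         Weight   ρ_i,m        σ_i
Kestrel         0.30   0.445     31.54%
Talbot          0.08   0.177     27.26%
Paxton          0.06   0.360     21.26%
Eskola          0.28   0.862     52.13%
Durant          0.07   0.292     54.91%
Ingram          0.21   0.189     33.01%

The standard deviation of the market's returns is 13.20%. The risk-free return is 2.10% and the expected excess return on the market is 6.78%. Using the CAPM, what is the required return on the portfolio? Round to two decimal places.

12.41%

β_Kestrel = 0.445 × 31.54% / 13.20% = 1.0633
β_Talbot = 0.177 × 27.26% / 13.20% = 0.3655
β_Paxton = 0.360 × 21.26% / 13.20% = 0.5798
β_Eskola = 0.862 × 52.13% / 13.20% = 3.4042
β_Durant = 0.292 × 54.91% / 13.20% = 1.2147
β_Ingram = 0.189 × 33.01% / 13.20% = 0.4726
β_P = Σ w_i β_i = 0.30×1.0633 + 0.08×0.3655 + 0.06×0.5798 + 0.28×3.4042 + 0.07×1.2147 + 0.21×0.4726 = 1.5205
E(R_P) = R_f + β_P × MRP = 2.10% + 1.5205 × 6.78% = 12.41%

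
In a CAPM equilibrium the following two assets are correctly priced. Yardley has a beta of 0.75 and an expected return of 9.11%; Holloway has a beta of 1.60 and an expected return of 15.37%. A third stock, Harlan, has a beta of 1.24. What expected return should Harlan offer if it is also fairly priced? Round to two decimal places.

MRP (SML slope) = (15.37% − 9.11%) / (1.60 − 0.75) = 6.26% / 0.85 = 7.3647%
R_f (intercept) = 9.11% − 0.75 × 7.3647% = 3.5865%
E(R_Harlan) = R_f + β × MRP = 3.5865% + 1.24 × 7.3647% = 12.72%

12.72%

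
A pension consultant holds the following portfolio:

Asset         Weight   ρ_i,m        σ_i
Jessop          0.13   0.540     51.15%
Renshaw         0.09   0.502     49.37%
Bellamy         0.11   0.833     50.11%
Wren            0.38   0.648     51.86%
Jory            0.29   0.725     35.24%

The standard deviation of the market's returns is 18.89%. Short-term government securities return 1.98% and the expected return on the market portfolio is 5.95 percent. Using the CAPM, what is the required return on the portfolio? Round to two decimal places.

8.41%

β_Jessop = 0.540 × 51.15% / 18.89% = 1.4622
β_Renshaw = 0.502 × 49.37% / 18.89% = 1.3120
β_Bellamy = 0.833 × 50.11% / 18.89% = 2.2097
β_Wren = 0.648 × 51.86% / 18.89% = 1.7790
β_Jory = 0.725 × 35.24% / 18.89% = 1.3525
β_P = Σ w_i β_i = 0.13×1.4622 + 0.09×1.3120 + 0.11×2.2097 + 0.38×1.7790 + 0.29×1.3525 = 1.6195
MRP = 5.95% − 1.98% = 3.97%
E(R_P) = R_f + β_P × MRP = 1.98% + 1.6195 × 3.97% = 8.41%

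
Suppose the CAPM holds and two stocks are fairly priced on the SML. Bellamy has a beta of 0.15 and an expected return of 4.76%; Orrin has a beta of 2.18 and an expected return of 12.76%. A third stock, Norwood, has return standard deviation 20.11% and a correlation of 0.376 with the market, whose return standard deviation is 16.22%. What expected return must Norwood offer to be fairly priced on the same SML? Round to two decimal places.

MRP = (12.76% − 4.76%) / (2.18 − 0.15) = 3.9409%
R_f = 4.76% − 0.15 × 3.9409% = 4.1689%
β_Norwood = ρ·σ_i/σ_m = 0.376 × 20.11 / 16.22 = 0.4662
E(R_Norwood) = R_f + β × MRP = 4.1689% + 0.4662 × 3.9409% = 6.01%

6.01%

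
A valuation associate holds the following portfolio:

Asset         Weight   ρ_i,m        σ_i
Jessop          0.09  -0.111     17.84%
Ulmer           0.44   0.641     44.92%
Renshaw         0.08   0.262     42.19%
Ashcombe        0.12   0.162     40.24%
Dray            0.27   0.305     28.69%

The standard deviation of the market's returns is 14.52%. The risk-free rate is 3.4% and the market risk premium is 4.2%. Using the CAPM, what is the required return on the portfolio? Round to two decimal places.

8.18%

β_Jessop = -0.111 × 17.84% / 14.52% = -0.1364
β_Ulmer = 0.641 × 44.92% / 14.52% = 1.9830
β_Renshaw = 0.262 × 42.19% / 14.52% = 0.7613
β_Ashcombe = 0.162 × 40.24% / 14.52% = 0.4490
β_Dray = 0.305 × 28.69% / 14.52% = 0.6026
β_P = Σ w_i β_i = 0.09×-0.1364 + 0.44×1.9830 + 0.08×0.7613 + 0.12×0.4490 + 0.27×0.6026 = 1.1377
E(R_P) = R_f + β_P × MRP = 3.4% + 1.1377 × 4.2% = 8.18%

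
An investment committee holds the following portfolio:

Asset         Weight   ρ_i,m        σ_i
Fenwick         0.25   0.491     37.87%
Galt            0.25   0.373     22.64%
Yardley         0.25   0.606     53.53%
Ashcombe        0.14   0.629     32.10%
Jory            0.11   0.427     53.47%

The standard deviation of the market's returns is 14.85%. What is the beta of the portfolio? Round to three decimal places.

1.361

β_Fenwick = 0.491 × 37.87% / 14.85% = 1.2521
β_Galt = 0.373 × 22.64% / 14.85% = 0.5687
β_Yardley = 0.606 × 53.53% / 14.85% = 2.1845
β_Ashcombe = 0.629 × 32.10% / 14.85% = 1.3597
β_Jory = 0.427 × 53.47% / 14.85% = 1.5375
β_P = Σ w_i β_i = 0.25×1.2521 + 0.25×0.5687 + 0.25×2.1845 + 0.14×1.3597 + 0.11×1.5375 = 1.3608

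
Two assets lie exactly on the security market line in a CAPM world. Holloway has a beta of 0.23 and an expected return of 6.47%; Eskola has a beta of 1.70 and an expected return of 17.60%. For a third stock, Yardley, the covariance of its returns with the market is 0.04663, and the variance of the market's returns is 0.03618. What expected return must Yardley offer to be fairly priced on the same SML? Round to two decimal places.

14.49%

MRP = (17.60% − 6.47%) / (1.70 − 0.23) = 7.5714%
R_f = 6.47% − 0.23 × 7.5714% = 4.7286%
β_Yardley = Cov / Var(R_m) = 0.04663 / 0.03618 = 1.2888
E(R_Yardley) = R_f + β × MRP = 4.7286% + 1.2888 × 7.5714% = 14.49%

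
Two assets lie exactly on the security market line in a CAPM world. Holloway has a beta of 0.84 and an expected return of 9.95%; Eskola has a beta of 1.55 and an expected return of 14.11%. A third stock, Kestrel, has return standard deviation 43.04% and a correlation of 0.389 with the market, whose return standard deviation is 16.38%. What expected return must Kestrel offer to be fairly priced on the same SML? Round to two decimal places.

11.02%

MRP = (14.11% − 9.95%) / (1.55 − 0.84) = 5.8592%
R_f = 9.95% − 0.84 × 5.8592% = 5.0283%
β_Kestrel = ρ·σ_i/σ_m = 0.389 × 43.04 / 16.38 = 1.0221
E(R_Kestrel) = R_f + β × MRP = 5.0283% + 1.0221 × 5.8592% = 11.02%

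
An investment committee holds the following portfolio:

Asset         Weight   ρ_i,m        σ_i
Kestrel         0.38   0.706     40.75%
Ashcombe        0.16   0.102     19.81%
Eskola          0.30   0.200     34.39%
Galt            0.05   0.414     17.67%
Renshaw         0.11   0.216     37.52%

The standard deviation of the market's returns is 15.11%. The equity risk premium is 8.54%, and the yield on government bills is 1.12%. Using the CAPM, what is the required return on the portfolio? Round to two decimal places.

β_Kestrel = 0.706 × 40.75% / 15.11% = 1.9040
β_Ashcombe = 0.102 × 19.81% / 15.11% = 0.1337
β_Eskola = 0.200 × 34.39% / 15.11% = 0.4552
β_Galt = 0.414 × 17.67% / 15.11% = 0.4841
β_Renshaw = 0.216 × 37.52% / 15.11% = 0.5364
β_P = Σ w_i β_i = 0.38×1.9040 + 0.16×0.1337 + 0.30×0.4552 + 0.05×0.4841 + 0.11×0.5364 = 0.9647
E(R_P) = R_f + β_P × MRP = 1.12% + 0.9647 × 8.54% = 9.36%

9.36%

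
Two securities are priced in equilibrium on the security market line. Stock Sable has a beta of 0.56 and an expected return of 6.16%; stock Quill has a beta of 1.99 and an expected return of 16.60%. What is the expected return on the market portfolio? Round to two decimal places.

Both satisfy E(R) = R_f + β·MRP, so the slope of the SML is
MRP = (16.60% − 6.16%) / (1.99 − 0.56) = 10.44% / 1.43 = 7.3007%
R_f = E(R_Sable) − β_Sable·MRP = 6.16% − 0.56 × 7.3007% = 2.0716%
E(R_m) = R_f + MRP = 2.0716% + 7.3007% = 9.37%

9.37%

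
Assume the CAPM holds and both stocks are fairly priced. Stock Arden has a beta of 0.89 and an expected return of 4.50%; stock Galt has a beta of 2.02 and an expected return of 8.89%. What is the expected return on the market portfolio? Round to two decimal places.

4.93%

Both satisfy E(R) = R_f + β·MRP, so the slope of the SML is
MRP = (8.89% − 4.50%) / (2.02 − 0.89) = 4.39% / 1.13 = 3.8850%
R_f = E(R_Arden) − β_Arden·MRP = 4.50% − 0.89 × 3.8850% = 1.0424%
E(R_m) = R_f + MRP = 1.0424% + 3.8850% = 4.93%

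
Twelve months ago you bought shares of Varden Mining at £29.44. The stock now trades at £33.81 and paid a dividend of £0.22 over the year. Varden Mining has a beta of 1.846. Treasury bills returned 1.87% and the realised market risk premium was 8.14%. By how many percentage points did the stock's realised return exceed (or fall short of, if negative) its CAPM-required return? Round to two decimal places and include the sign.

Realised HPR = (P1 + D1 − P0) / P0 = (33.81 + 0.22 − 29.44) / 29.44 = 4.59 / 29.44 = 15.5910%
CAPM required = R_f + β·MRP = 1.87% + 1.846 × 8.14% = 16.89644%
α = realised − required = 15.5910% − 16.89644% = -1.31%

-1.31%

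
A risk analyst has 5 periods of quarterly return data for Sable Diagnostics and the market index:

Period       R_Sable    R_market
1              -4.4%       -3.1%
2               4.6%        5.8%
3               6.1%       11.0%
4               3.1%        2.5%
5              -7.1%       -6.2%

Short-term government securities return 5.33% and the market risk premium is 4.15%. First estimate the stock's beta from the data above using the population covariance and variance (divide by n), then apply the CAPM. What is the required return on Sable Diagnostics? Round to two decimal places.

8.73%

Mean R_i = (-4.4 + 4.6 + 6.1 + 3.1 − 7.1) / 5 = 0.4600%
Mean R_m = (-3.1 + 5.8 + 11.0 + 2.5 − 6.2) / 5 = 2.0000%
Σ(R_i − R̄_i)(R_m − R̄_m) = 154.5900  ⇒  Cov = 154.5900 / 5 = 30.9180
Σ(R_m − R̄_m)² = 188.9400  ⇒  Var(R_m) = 188.9400 / 5 = 37.7880
β = Cov / Var(R_m) = 30.9180 / 37.7880 = 0.8182
E(R) = R_f + β × MRP = 5.33% + 0.8182 × 4.15% = 8.73%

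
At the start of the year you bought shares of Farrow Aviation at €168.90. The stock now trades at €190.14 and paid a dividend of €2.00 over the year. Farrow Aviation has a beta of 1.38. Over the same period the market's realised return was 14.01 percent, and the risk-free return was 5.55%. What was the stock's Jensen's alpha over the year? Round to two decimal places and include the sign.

-3.47%

Realised HPR = (P1 + D1 − P0) / P0 = (190.14 + 2.00 − 168.90) / 168.90 = 23.24 / 168.90 = 13.7596%
MRP = 14.01% − 5.55% = 8.46%
CAPM required = R_f + β·MRP = 5.55% + 1.38 × 8.46% = 17.2248%
α = realised − required = 13.7596% − 17.2248% = -3.47%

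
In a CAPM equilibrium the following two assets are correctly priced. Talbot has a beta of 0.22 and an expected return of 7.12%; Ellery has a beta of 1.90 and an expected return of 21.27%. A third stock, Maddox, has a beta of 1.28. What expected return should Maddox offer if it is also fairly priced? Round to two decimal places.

MRP (SML slope) = (21.27% − 7.12%) / (1.90 − 0.22) = 14.15% / 1.68 = 8.4226%
R_f (intercept) = 7.12% − 0.22 × 8.4226% = 5.2670%
E(R_Maddox) = R_f + β × MRP = 5.2670% + 1.28 × 8.4226% = 16.05%

16.05%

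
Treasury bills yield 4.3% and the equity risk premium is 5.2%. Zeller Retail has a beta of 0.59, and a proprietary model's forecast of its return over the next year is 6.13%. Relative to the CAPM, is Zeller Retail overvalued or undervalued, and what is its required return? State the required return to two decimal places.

Overvalued; required return 7.37%

Required return = R_f + β·MRP = 4.3% + 0.59 × 5.2% = 7.37%
Forecast 6.13% < required 7.37% → the stock plots below the SML → overvalued.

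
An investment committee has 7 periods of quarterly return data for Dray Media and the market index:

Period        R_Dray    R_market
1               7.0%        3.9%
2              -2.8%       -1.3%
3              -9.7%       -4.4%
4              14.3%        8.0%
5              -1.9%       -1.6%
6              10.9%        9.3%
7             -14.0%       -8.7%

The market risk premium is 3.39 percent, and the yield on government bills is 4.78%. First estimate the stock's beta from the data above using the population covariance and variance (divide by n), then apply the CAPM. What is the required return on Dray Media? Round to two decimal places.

Mean R_i = (7.0 − 2.8 − 9.7 + 14.3 − 1.9 + 10.9 − 14.0) / 7 = 0.5429%
Mean R_m = (3.9 − 1.3 − 4.4 + 8.0 − 1.6 + 9.3 − 8.7) / 7 = 0.7429%
Σ(R_i − R̄_i)(R_m − R̄_m) = 411.4071  ⇒  Cov = 411.4071 / 7 = 58.7724
Σ(R_m − R̄_m)² = 261.1371  ⇒  Var(R_m) = 261.1371 / 7 = 37.3053
β = Cov / Var(R_m) = 58.7724 / 37.3053 = 1.5754
E(R) = R_f + β × MRP = 4.78% + 1.5754 × 3.39% = 10.12%

10.12%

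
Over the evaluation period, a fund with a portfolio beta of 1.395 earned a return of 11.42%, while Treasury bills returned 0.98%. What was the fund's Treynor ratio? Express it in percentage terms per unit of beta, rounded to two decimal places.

7.48%

Treynor = (R_P − R_f) / β_P = (11.42% − 0.98%) / 1.3950 = 10.44% / 1.3950 = 7.48%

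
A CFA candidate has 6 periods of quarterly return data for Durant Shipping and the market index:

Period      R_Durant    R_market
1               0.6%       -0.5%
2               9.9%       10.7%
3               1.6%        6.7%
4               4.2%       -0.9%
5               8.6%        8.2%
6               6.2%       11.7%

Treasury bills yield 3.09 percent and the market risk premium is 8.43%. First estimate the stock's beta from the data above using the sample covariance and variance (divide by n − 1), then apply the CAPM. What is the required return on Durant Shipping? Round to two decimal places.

7.00%

Mean R_i = (0.6 + 9.9 + 1.6 + 4.2 + 8.6 + 6.2) / 6 = 5.1833%
Mean R_m = (-0.5 + 10.7 + 6.7 − 0.9 + 8.2 + 11.7) / 6 = 5.9833%
Σ(R_i − R̄_i)(R_m − R̄_m) = 69.5483  ⇒  Cov = 69.5483 / 5 = 13.9097
Σ(R_m − R̄_m)² = 149.7683  ⇒  Var(R_m) = 149.7683 / 5 = 29.9537
β = Cov / Var(R_m) = 13.9097 / 29.9537 = 0.4644
E(R) = R_f + β × MRP = 3.09% + 0.4644 × 8.43% = 7.00%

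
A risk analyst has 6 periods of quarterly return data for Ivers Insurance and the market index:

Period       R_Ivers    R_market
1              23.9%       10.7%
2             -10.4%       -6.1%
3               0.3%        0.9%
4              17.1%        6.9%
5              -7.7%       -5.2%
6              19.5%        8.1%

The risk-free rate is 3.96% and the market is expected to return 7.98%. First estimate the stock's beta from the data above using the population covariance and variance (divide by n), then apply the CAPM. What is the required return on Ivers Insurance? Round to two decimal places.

12.30%

Mean R_i = (23.9 − 10.4 + 0.3 + 17.1 − 7.7 + 19.5) / 6 = 7.1167%
Mean R_m = (10.7 − 6.1 + 0.9 + 6.9 − 5.2 + 8.1) / 6 = 2.5500%
Σ(R_i − R̄_i)(R_m − R̄_m) = 526.5350  ⇒  Cov = 526.5350 / 6 = 87.7558
Σ(R_m − R̄_m)² = 253.7550  ⇒  Var(R_m) = 253.7550 / 6 = 42.2925
β = Cov / Var(R_m) = 87.7558 / 42.2925 = 2.0750
MRP = 7.98% − 3.96% = 4.02%
E(R) = R_f + β × MRP = 3.96% + 2.0750 × 4.02% = 12.30%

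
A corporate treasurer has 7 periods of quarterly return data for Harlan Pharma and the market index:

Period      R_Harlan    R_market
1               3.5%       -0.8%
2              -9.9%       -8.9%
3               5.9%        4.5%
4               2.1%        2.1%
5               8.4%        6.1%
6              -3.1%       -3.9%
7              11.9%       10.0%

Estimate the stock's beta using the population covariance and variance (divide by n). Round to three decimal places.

1.119

Mean R_i = (3.5 − 9.9 + 5.9 + 2.1 + 8.4 − 3.1 + 11.9) / 7 = 2.6857%
Mean R_m = (-0.8 − 8.9 + 4.5 + 2.1 + 6.1 − 3.9 + 10.0) / 7 = 1.3000%
Σ(R_i − R̄_i)(R_m − R̄_m) = 274.1600  ⇒  Cov = 274.1600 / 7 = 39.1657
Σ(R_m − R̄_m)² = 245.1000  ⇒  Var(R_m) = 245.1000 / 7 = 35.0143
β = Cov / Var(R_m) = 39.1657 / 35.0143 = 1.1186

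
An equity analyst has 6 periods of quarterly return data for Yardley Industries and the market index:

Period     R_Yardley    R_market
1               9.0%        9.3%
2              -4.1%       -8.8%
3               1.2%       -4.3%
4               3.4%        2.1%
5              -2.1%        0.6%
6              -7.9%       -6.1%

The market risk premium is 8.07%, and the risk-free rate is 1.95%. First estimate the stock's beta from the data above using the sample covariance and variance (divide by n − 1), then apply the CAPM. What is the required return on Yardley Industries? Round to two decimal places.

Mean R_i = (9.0 − 4.1 + 1.2 + 3.4 − 2.1 − 7.9) / 6 = -0.0833%
Mean R_m = (9.3 − 8.8 − 4.3 + 2.1 + 0.6 − 6.1) / 6 = -1.2000%
Σ(R_i − R̄_i)(R_m − R̄_m) = 168.0900  ⇒  Cov = 168.0900 / 5 = 33.6180
Σ(R_m − R̄_m)² = 215.7600  ⇒  Var(R_m) = 215.7600 / 5 = 43.1520
β = Cov / Var(R_m) = 33.6180 / 43.1520 = 0.7791
E(R) = R_f + β × MRP = 1.95% + 0.7791 × 8.07% = 8.24%

8.24%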